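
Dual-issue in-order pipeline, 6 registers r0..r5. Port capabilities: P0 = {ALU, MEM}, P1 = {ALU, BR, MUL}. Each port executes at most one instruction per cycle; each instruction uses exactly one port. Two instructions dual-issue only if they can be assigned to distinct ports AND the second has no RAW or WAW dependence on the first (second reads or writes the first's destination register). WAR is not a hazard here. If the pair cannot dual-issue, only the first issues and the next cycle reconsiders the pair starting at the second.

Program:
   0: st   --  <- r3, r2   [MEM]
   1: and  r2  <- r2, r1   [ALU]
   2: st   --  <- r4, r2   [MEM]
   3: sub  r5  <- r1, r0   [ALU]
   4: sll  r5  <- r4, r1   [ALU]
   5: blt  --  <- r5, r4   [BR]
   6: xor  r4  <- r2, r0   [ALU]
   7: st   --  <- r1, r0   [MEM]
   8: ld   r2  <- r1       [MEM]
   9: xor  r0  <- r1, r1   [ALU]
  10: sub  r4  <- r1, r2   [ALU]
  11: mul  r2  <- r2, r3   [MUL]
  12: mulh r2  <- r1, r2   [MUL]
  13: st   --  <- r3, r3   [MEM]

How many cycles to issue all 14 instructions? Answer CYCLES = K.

CYCLES = 8

c0: i0+i1 st.MEM/and.ALU  2-wide
c1: i2+i3 st.MEM/sub.ALU  2-wide
c2: i4 sll.ALU  RAW r5
c3: i5+i6 blt.BR/xor.ALU  2-wide
c4: i7 st.MEM  no-port MEM/MEM
c5: i8+i9 ld.MEM/xor.ALU  2-wide
c6: i10+i11 sub.ALU/mul.MUL  2-wide
c7: i12+i13 mulh.MUL/st.MEM  2-wide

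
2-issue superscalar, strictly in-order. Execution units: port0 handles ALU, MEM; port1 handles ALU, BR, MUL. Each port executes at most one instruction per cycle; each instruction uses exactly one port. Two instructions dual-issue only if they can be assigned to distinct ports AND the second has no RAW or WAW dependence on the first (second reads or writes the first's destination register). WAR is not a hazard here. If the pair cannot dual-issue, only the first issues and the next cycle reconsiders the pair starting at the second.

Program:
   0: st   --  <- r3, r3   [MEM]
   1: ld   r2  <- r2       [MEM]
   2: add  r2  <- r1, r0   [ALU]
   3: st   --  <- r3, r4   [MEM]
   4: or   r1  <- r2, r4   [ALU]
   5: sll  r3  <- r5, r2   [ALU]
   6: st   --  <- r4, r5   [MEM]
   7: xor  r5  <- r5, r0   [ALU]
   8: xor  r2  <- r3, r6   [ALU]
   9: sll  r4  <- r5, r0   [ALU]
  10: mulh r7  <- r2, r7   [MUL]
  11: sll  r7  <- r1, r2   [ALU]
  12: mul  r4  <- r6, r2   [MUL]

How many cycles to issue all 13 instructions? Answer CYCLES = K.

CYCLES = 8

  cy0 -> i0 (st.MEM) no-port MEM/MEM
  cy1 -> i1 (ld.MEM) WAW r2
  cy2 -> i2,i3 (add.ALU+st.MEM) 2-wide
  cy3 -> i4,i5 (or.ALU+sll.ALU) 2-wide
  cy4 -> i6,i7 (st.MEM+xor.ALU) 2-wide
  cy5 -> i8,i9 (xor.ALU+sll.ALU) 2-wide
  cy6 -> i10 (mulh.MUL) WAW r7
  cy7 -> i11,i12 (sll.ALU+mul.MUL) 2-wide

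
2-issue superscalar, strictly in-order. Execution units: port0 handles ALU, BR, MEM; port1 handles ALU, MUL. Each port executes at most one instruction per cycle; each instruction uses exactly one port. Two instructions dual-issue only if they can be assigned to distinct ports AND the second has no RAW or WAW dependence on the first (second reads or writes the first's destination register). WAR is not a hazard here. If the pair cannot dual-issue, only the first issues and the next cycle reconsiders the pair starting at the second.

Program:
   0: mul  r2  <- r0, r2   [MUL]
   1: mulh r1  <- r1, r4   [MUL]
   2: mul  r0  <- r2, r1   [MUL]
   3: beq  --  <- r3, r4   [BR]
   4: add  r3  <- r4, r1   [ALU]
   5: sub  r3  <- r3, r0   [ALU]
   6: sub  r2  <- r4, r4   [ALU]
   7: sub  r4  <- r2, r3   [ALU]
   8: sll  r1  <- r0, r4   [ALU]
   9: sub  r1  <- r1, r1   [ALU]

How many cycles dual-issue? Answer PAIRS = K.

t=0 i0:mul ; no-port MUL/MUL
t=1 i1:mulh ; no-port MUL/MUL
t=2 i2/i3:mul/beq ; 2-wide
t=3 i4:add ; RAW+WAW r3
t=4 i5/i6:sub/sub ; 2-wide
t=5 i7:sub ; RAW r4
t=6 i8:sll ; RAW+WAW r1
t=7 i9:sub ; tail

PAIRS = 2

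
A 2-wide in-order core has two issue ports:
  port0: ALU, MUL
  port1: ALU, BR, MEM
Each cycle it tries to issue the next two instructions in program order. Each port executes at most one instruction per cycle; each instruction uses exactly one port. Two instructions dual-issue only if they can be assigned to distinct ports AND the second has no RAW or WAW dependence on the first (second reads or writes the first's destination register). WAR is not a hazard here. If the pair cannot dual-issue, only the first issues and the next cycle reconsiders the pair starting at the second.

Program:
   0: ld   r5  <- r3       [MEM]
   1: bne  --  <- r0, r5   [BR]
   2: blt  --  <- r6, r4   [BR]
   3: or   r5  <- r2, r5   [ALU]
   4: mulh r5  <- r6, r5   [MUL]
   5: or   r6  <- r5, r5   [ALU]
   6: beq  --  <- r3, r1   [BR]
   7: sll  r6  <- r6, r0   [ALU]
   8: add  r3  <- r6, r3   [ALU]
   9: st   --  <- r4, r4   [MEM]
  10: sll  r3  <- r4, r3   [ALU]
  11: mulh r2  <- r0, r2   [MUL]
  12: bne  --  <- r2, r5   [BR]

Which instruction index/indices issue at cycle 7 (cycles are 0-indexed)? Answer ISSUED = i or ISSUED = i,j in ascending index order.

[0] i0  ld.MEM  -- no-port MEM/BR
[1] i1  bne.BR  -- no-port BR/BR
[2] i2,i3  blt.BR or.ALU  -- 2-wide
[3] i4  mulh.MUL  -- RAW r5
[4] i5,i6  or.ALU beq.BR  -- 2-wide
[5] i7  sll.ALU  -- RAW r6
[6] i8,i9  add.ALU st.MEM  -- 2-wide
[7] i10,i11  sll.ALU mulh.MUL  -- 2-wide
[8] i12  bne.BR  -- tail

ISSUED = 10,11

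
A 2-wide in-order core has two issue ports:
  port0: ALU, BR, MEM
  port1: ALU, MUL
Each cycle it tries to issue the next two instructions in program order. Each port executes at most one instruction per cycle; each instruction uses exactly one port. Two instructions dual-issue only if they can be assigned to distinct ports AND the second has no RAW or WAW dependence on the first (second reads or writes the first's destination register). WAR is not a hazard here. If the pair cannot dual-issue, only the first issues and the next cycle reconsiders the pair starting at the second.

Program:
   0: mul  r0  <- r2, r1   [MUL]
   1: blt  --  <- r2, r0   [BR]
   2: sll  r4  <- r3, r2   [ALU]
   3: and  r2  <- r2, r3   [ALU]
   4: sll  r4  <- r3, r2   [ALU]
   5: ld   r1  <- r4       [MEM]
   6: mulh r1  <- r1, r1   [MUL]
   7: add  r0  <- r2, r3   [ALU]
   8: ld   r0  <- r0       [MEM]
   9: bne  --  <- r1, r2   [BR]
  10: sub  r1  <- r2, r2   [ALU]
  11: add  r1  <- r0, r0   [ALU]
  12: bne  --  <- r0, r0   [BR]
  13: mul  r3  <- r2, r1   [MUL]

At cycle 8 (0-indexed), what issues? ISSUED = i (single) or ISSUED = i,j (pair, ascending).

ISSUED = 11,12

t=0 i0:mul ; RAW r0
t=1 i1/i2:blt/sll ; dual
t=2 i3:and ; RAW r2
t=3 i4:sll ; RAW r4
t=4 i5:ld ; RAW+WAW r1
t=5 i6/i7:mulh/add ; dual
t=6 i8:ld ; no-port MEM/BR
t=7 i9/i10:bne/sub ; dual
t=8 i11/i12:add/bne ; dual
t=9 i13:mul ; tail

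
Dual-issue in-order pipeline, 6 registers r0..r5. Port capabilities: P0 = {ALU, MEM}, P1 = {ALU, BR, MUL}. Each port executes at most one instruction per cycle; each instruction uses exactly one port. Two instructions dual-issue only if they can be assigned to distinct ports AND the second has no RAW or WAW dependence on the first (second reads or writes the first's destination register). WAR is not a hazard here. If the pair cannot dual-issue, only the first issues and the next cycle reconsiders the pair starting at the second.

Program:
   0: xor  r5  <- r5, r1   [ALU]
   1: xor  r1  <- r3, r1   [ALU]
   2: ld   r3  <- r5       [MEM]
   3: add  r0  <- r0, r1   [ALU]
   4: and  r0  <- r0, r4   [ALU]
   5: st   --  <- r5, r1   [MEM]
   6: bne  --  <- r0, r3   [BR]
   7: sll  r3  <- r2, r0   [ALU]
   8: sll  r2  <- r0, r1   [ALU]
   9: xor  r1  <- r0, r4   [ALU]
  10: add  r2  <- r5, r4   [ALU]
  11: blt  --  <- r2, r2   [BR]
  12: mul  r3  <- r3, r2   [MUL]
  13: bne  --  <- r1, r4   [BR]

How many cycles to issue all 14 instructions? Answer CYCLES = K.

CYCLES = 9

t=0 i0/i1:xor.ALU/xor.ALU ; pair
t=1 i2/i3:ld.MEM/add.ALU ; pair
t=2 i4/i5:and.ALU/st.MEM ; pair
t=3 i6/i7:bne.BR/sll.ALU ; pair
t=4 i8/i9:sll.ALU/xor.ALU ; pair
t=5 i10:add.ALU ; RAW r2
t=6 i11:blt.BR ; no-port BR/MUL
t=7 i12:mul.MUL ; no-port MUL/BR
t=8 i13:bne.BR ; tail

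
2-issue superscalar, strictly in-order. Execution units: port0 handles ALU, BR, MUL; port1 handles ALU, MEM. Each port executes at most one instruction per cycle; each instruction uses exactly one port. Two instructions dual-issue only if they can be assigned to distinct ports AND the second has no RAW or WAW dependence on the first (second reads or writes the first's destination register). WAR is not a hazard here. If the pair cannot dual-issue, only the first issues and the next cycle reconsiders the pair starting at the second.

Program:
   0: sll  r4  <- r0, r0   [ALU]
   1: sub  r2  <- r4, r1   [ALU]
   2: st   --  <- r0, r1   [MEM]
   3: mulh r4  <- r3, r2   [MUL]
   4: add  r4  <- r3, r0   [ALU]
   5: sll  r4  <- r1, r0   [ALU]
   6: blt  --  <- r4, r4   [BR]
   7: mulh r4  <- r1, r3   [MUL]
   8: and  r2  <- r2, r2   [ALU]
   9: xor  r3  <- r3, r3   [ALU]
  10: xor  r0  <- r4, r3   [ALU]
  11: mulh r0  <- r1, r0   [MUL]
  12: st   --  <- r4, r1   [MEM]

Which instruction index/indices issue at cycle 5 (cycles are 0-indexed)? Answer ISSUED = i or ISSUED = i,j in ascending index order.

ISSUED = 6

  cy0 -> i0 (sll) RAW r4
  cy1 -> i1,i2 (sub+st) dual
  cy2 -> i3 (mulh) WAW r4
  cy3 -> i4 (add) WAW r4
  cy4 -> i5 (sll) RAW r4
  cy5 -> i6 (blt) no-port BR/MUL
  cy6 -> i7,i8 (mulh+and) dual
  cy7 -> i9 (xor) RAW r3
  cy8 -> i10 (xor) RAW+WAW r0
  cy9 -> i11,i12 (mulh+st) dual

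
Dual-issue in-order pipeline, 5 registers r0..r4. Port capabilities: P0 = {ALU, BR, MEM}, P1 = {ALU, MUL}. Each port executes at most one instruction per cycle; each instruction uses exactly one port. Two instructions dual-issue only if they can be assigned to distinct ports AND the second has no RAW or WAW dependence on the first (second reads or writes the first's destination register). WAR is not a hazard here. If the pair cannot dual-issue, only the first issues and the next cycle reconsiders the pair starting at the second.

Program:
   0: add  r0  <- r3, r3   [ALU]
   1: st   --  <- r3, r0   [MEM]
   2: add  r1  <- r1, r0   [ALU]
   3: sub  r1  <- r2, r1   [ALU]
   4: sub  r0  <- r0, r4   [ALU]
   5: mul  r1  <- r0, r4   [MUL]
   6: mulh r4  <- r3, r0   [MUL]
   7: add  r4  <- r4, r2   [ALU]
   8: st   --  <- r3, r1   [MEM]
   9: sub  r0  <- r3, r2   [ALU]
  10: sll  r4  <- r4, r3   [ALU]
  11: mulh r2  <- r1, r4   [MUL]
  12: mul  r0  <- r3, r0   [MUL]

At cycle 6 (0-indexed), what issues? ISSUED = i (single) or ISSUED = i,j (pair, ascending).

t=0 i0:add.ALU ; RAW r0
t=1 i1/i2:st.MEM;add.ALU ; 2-wide
t=2 i3/i4:sub.ALU;sub.ALU ; 2-wide
t=3 i5:mul.MUL ; no-port MUL/MUL
t=4 i6:mulh.MUL ; RAW+WAW r4
t=5 i7/i8:add.ALU;st.MEM ; 2-wide
t=6 i9/i10:sub.ALU;sll.ALU ; 2-wide
t=7 i11:mulh.MUL ; no-port MUL/MUL
t=8 i12:mul.MUL ; tail

ISSUED = 9,10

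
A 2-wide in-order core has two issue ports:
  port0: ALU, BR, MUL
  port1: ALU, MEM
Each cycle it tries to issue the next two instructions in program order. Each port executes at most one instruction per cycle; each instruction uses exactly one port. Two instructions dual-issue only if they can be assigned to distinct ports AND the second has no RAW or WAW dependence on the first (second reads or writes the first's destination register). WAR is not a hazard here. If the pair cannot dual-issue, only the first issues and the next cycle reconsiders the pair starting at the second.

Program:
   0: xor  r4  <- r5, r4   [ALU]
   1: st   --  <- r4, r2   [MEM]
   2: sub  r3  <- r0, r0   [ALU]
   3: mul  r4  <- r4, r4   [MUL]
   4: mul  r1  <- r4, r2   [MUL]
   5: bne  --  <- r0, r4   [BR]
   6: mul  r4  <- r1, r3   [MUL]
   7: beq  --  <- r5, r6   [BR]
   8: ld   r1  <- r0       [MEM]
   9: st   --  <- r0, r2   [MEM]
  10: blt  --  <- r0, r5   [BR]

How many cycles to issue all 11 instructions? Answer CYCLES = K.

CYCLES = 8

t=0 i0:xor.ALU ; RAW r4
t=1 i1+i2:st.MEM+sub.ALU ; dual
t=2 i3:mul.MUL ; no-port MUL/MUL
t=3 i4:mul.MUL ; no-port MUL/BR
t=4 i5:bne.BR ; no-port BR/MUL
t=5 i6:mul.MUL ; no-port MUL/BR
t=6 i7+i8:beq.BR+ld.MEM ; dual
t=7 i9+i10:st.MEM+blt.BR ; dual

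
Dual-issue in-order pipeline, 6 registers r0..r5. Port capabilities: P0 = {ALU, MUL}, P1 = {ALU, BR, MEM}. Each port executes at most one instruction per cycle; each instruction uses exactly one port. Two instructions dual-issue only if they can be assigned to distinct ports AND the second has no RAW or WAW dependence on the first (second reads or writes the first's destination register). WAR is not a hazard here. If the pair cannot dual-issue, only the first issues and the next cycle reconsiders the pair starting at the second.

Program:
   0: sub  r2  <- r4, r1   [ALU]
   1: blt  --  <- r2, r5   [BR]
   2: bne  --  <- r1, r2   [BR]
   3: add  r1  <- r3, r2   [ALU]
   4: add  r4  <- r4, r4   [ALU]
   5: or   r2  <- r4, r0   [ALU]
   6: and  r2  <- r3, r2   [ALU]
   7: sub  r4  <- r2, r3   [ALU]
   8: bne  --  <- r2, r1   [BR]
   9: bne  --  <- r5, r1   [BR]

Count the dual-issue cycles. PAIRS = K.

PAIRS = 2

c0: i0 sub  RAW r2
c1: i1 blt  no-port BR/BR
c2: i2,i3 bne+add  dual
c3: i4 add  RAW r4
c4: i5 or  RAW+WAW r2
c5: i6 and  RAW r2
c6: i7,i8 sub+bne  dual
c7: i9 bne  tail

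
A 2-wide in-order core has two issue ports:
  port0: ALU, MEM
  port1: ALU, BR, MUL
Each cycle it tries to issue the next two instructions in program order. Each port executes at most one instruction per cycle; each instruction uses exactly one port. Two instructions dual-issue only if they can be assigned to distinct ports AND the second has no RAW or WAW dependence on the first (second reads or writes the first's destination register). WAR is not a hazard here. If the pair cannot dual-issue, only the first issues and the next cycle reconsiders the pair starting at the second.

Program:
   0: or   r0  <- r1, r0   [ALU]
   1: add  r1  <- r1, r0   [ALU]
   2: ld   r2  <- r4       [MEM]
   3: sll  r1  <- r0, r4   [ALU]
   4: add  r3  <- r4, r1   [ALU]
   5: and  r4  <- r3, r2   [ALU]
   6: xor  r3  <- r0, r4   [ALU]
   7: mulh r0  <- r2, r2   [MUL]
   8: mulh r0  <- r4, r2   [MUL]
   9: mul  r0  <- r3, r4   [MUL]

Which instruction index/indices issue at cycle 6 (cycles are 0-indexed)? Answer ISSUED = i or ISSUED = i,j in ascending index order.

0. or @i0  | RAW r0
1. add+ld @i1/i2  | 2-wide
2. sll @i3  | RAW r1
3. add @i4  | RAW r3
4. and @i5  | RAW r4
5. xor+mulh @i6/i7  | 2-wide
6. mulh @i8  | no-port MUL/MUL
7. mul @i9  | tail

ISSUED = 8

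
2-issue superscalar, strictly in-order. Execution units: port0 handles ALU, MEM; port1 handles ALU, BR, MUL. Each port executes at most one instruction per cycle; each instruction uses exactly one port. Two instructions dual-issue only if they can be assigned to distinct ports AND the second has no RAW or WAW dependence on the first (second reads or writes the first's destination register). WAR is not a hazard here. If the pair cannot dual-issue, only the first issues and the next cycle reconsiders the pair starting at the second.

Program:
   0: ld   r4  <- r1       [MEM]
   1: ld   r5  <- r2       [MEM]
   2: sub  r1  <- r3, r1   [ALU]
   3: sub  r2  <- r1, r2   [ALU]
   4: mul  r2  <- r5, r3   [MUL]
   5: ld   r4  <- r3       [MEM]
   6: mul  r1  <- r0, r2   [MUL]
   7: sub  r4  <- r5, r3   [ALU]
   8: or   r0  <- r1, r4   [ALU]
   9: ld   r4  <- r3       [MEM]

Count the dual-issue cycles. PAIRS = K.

PAIRS = 4

t=0 i0:ld.MEM ; no-port MEM/MEM
t=1 i1&i2:ld.MEM/sub.ALU ; pair
t=2 i3:sub.ALU ; WAW r2
t=3 i4&i5:mul.MUL/ld.MEM ; pair
t=4 i6&i7:mul.MUL/sub.ALU ; pair
t=5 i8&i9:or.ALU/ld.MEM ; pair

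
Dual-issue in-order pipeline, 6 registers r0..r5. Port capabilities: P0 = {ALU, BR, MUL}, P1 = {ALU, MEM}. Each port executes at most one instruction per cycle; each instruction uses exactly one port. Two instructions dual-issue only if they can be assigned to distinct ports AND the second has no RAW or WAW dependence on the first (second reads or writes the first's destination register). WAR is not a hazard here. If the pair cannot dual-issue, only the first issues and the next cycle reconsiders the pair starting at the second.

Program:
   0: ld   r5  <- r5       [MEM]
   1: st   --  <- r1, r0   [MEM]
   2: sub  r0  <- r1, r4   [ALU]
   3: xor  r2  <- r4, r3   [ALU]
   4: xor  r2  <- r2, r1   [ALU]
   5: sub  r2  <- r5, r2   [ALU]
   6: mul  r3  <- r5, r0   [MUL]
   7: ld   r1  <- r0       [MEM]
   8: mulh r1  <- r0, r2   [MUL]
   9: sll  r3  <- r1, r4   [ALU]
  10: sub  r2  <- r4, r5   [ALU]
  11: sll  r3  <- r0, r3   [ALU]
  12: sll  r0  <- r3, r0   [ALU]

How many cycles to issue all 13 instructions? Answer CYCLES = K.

c0: i0 ld  no-port MEM/MEM
c1: i1&i2 st/sub  pair
c2: i3 xor  RAW+WAW r2
c3: i4 xor  RAW+WAW r2
c4: i5&i6 sub/mul  pair
c5: i7 ld  WAW r1
c6: i8 mulh  RAW r1
c7: i9&i10 sll/sub  pair
c8: i11 sll  RAW r3
c9: i12 sll  tail

CYCLES = 10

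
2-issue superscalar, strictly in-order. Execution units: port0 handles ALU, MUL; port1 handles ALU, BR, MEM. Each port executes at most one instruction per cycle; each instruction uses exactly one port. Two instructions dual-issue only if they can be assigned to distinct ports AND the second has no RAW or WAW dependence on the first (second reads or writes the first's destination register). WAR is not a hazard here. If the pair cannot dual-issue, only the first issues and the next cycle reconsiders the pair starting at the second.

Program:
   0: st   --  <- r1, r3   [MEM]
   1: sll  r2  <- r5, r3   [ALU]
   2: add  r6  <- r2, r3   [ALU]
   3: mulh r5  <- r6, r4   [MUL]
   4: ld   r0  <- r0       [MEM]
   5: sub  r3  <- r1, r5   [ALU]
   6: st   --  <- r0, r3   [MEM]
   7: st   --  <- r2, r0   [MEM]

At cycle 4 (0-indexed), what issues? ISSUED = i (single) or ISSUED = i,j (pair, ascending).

ISSUED = 6

  cy0 -> i0+i1 (st.MEM/sll.ALU) pair
  cy1 -> i2 (add.ALU) RAW r6
  cy2 -> i3+i4 (mulh.MUL/ld.MEM) pair
  cy3 -> i5 (sub.ALU) RAW r3
  cy4 -> i6 (st.MEM) no-port MEM/MEM
  cy5 -> i7 (st.MEM) tail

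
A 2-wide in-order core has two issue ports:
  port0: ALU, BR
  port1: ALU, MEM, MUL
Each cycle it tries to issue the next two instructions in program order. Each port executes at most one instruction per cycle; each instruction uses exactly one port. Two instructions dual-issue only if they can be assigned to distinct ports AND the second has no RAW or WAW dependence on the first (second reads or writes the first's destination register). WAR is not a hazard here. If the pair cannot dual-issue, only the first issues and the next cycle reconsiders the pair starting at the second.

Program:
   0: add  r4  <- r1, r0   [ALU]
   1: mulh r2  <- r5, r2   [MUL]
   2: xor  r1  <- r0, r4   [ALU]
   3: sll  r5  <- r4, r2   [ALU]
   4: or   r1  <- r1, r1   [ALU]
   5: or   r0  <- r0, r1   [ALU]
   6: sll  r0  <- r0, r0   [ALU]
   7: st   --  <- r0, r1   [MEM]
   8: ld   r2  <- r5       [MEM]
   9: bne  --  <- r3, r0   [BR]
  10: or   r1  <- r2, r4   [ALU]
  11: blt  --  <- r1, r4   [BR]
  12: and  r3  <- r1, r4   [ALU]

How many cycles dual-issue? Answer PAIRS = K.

#0 head=0: add.ALU;mulh.MUL i0,i1 pair
#1 head=2: xor.ALU;sll.ALU i2,i3 pair
#2 head=4: or.ALU i4 RAW r1
#3 head=5: or.ALU i5 RAW+WAW r0
#4 head=6: sll.ALU i6 RAW r0
#5 head=7: st.MEM i7 no-port MEM/MEM
#6 head=8: ld.MEM;bne.BR i8,i9 pair
#7 head=10: or.ALU i10 RAW r1
#8 head=11: blt.BR;and.ALU i11,i12 pair

PAIRS = 4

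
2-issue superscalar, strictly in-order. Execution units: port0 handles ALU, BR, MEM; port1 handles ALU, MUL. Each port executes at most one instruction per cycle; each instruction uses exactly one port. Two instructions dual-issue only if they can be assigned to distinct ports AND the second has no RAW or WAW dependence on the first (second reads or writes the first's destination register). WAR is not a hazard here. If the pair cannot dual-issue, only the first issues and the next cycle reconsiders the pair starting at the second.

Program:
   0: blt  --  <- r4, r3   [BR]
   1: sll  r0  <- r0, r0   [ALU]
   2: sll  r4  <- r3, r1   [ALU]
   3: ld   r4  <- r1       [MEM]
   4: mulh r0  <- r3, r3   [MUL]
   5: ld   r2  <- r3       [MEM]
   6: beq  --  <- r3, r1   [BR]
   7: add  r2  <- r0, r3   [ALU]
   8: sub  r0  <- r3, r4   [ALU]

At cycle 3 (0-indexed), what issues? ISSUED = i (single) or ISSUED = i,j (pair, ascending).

ISSUED = 5

c0: i0/i1 blt.BR/sll.ALU  dual
c1: i2 sll.ALU  WAW r4
c2: i3/i4 ld.MEM/mulh.MUL  dual
c3: i5 ld.MEM  no-port MEM/BR
c4: i6/i7 beq.BR/add.ALU  dual
c5: i8 sub.ALU  tail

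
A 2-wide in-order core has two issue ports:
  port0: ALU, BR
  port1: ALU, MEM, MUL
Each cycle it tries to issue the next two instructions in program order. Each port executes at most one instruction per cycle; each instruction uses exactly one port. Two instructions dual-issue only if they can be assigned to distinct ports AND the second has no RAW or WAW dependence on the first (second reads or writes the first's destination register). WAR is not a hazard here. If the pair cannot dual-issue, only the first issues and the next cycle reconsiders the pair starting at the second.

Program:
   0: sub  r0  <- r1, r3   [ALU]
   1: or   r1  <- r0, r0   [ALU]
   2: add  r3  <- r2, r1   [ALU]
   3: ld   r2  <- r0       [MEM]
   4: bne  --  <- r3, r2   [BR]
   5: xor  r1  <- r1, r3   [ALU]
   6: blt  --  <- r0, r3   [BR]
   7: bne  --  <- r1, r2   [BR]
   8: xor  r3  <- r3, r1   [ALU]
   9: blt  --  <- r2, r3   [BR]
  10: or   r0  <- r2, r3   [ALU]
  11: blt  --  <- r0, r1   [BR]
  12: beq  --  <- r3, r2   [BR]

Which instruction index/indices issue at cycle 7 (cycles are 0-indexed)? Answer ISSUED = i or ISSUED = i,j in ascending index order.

ISSUED = 11

[0] i0  sub  -- RAW r0
[1] i1  or  -- RAW r1
[2] i2&i3  add/ld  -- pair
[3] i4&i5  bne/xor  -- pair
[4] i6  blt  -- no-port BR/BR
[5] i7&i8  bne/xor  -- pair
[6] i9&i10  blt/or  -- pair
[7] i11  blt  -- no-port BR/BR
[8] i12  beq  -- tail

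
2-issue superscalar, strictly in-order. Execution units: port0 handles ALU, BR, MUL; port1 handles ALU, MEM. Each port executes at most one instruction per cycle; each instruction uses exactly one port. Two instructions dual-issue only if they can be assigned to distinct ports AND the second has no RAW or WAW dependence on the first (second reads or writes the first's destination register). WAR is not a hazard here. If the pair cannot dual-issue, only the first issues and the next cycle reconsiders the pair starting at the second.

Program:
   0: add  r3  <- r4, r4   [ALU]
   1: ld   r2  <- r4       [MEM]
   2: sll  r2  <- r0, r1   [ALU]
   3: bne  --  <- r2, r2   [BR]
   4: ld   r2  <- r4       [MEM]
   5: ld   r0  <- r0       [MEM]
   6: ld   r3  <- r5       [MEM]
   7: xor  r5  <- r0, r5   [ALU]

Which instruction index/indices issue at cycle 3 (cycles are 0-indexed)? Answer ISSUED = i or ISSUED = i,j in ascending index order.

ISSUED = 5

0. add ld @i0&i1  | 2-wide
1. sll @i2  | RAW r2
2. bne ld @i3&i4  | 2-wide
3. ld @i5  | no-port MEM/MEM
4. ld xor @i6&i7  | 2-wide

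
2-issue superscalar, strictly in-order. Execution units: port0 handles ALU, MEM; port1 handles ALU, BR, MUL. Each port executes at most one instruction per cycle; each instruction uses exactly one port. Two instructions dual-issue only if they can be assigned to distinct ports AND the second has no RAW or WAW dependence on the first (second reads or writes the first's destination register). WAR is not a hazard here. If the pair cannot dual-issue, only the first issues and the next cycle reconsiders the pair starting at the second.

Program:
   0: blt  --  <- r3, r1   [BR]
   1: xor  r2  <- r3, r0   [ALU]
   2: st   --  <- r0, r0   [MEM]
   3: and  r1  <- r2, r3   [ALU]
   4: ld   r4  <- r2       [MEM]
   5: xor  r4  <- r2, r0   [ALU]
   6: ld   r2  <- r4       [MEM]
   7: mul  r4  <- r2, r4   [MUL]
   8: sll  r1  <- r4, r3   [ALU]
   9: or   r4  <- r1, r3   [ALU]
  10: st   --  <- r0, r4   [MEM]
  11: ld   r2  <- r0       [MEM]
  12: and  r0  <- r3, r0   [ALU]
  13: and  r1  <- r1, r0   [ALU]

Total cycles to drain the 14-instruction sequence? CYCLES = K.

  cy0 -> i0&i1 (blt xor) dual
  cy1 -> i2&i3 (st and) dual
  cy2 -> i4 (ld) WAW r4
  cy3 -> i5 (xor) RAW r4
  cy4 -> i6 (ld) RAW r2
  cy5 -> i7 (mul) RAW r4
  cy6 -> i8 (sll) RAW r1
  cy7 -> i9 (or) RAW r4
  cy8 -> i10 (st) no-port MEM/MEM
  cy9 -> i11&i12 (ld and) dual
  cy10 -> i13 (and) tail

CYCLES = 11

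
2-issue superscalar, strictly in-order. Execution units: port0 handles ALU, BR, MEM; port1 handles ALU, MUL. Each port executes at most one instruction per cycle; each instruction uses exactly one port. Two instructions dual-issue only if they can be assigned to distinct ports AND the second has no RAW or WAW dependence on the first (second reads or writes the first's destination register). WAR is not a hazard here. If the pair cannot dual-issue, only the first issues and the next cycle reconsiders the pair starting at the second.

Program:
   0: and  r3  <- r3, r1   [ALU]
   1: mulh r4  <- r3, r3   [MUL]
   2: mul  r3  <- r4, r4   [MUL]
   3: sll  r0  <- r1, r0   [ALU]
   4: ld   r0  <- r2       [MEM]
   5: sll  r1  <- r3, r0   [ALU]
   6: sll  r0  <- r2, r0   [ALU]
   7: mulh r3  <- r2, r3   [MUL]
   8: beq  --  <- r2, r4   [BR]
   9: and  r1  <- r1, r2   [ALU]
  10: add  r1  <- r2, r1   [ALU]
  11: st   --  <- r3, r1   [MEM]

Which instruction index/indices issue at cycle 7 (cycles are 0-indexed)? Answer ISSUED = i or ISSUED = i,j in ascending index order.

ISSUED = 10

#0 head=0: and.ALU i0 RAW r3
#1 head=1: mulh.MUL i1 no-port MUL/MUL
#2 head=2: mul.MUL sll.ALU i2,i3 dual
#3 head=4: ld.MEM i4 RAW r0
#4 head=5: sll.ALU sll.ALU i5,i6 dual
#5 head=7: mulh.MUL beq.BR i7,i8 dual
#6 head=9: and.ALU i9 RAW+WAW r1
#7 head=10: add.ALU i10 RAW r1
#8 head=11: st.MEM i11 tail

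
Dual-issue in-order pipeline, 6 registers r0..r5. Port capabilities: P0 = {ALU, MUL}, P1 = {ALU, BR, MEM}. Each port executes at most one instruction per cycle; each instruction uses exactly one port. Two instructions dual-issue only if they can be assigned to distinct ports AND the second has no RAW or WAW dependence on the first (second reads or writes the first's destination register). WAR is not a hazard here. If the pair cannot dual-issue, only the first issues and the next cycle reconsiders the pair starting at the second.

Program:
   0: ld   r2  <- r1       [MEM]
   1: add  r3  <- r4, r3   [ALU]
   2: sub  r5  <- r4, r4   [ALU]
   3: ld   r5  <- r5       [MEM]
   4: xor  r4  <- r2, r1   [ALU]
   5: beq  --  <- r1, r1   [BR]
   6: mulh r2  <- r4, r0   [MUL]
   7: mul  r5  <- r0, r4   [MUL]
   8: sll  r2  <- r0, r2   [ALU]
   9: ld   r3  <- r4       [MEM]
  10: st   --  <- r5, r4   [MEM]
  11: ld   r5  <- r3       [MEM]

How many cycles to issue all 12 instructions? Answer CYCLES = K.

[0] i0&i1  ld.MEM+add.ALU  -- dual
[1] i2  sub.ALU  -- RAW+WAW r5
[2] i3&i4  ld.MEM+xor.ALU  -- dual
[3] i5&i6  beq.BR+mulh.MUL  -- dual
[4] i7&i8  mul.MUL+sll.ALU  -- dual
[5] i9  ld.MEM  -- no-port MEM/MEM
[6] i10  st.MEM  -- no-port MEM/MEM
[7] i11  ld.MEM  -- tail

CYCLES = 8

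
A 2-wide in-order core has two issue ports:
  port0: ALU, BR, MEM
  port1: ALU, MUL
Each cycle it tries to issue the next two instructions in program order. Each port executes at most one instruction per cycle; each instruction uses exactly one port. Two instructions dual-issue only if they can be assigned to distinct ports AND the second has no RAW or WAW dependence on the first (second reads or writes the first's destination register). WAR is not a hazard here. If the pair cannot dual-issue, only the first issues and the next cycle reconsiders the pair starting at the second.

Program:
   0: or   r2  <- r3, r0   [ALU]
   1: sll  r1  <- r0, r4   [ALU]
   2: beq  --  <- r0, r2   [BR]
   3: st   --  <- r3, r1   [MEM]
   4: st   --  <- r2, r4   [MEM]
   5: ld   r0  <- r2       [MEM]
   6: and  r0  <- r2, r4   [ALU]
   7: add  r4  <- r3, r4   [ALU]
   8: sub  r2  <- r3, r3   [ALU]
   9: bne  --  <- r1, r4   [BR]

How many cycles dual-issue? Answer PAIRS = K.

PAIRS = 3

  cy0 -> i0/i1 (or.ALU+sll.ALU) pair
  cy1 -> i2 (beq.BR) no-port BR/MEM
  cy2 -> i3 (st.MEM) no-port MEM/MEM
  cy3 -> i4 (st.MEM) no-port MEM/MEM
  cy4 -> i5 (ld.MEM) WAW r0
  cy5 -> i6/i7 (and.ALU+add.ALU) pair
  cy6 -> i8/i9 (sub.ALU+bne.BR) pair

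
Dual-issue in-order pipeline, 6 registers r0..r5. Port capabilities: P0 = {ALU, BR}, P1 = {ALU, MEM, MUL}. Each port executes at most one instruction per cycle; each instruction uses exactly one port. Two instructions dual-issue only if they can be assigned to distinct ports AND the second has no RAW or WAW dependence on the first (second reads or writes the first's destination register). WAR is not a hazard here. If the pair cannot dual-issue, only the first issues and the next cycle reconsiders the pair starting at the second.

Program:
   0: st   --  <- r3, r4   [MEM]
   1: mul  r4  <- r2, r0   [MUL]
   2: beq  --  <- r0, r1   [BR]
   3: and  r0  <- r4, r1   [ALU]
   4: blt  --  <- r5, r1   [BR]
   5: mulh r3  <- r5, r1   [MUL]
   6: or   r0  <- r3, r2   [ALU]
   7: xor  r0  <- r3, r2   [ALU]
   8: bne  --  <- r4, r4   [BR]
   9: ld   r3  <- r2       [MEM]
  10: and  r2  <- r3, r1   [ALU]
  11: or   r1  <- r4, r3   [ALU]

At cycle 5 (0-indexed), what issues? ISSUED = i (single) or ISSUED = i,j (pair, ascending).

t=0 i0:st ; no-port MEM/MUL
t=1 i1&i2:mul beq ; dual
t=2 i3&i4:and blt ; dual
t=3 i5:mulh ; RAW r3
t=4 i6:or ; WAW r0
t=5 i7&i8:xor bne ; dual
t=6 i9:ld ; RAW r3
t=7 i10&i11:and or ; dual

ISSUED = 7,8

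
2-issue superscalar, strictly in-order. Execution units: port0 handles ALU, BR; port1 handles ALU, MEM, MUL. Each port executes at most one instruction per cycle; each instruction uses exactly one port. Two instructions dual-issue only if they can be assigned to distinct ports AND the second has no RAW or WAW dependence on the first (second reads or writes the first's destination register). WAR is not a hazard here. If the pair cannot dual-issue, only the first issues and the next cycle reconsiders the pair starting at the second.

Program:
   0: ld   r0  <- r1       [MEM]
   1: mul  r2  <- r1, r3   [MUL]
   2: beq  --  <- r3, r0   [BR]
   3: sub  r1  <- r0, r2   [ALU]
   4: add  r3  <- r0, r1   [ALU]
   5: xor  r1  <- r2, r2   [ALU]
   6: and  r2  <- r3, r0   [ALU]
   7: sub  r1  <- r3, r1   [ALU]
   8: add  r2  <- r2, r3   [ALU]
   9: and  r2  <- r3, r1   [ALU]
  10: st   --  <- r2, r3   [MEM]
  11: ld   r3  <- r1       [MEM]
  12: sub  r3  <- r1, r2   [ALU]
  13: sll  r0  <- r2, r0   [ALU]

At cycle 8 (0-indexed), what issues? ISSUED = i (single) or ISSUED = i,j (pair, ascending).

ISSUED = 11

  cy0 -> i0 (ld) no-port MEM/MUL
  cy1 -> i1&i2 (mul+beq) pair
  cy2 -> i3 (sub) RAW r1
  cy3 -> i4&i5 (add+xor) pair
  cy4 -> i6&i7 (and+sub) pair
  cy5 -> i8 (add) WAW r2
  cy6 -> i9 (and) RAW r2
  cy7 -> i10 (st) no-port MEM/MEM
  cy8 -> i11 (ld) WAW r3
  cy9 -> i12&i13 (sub+sll) pair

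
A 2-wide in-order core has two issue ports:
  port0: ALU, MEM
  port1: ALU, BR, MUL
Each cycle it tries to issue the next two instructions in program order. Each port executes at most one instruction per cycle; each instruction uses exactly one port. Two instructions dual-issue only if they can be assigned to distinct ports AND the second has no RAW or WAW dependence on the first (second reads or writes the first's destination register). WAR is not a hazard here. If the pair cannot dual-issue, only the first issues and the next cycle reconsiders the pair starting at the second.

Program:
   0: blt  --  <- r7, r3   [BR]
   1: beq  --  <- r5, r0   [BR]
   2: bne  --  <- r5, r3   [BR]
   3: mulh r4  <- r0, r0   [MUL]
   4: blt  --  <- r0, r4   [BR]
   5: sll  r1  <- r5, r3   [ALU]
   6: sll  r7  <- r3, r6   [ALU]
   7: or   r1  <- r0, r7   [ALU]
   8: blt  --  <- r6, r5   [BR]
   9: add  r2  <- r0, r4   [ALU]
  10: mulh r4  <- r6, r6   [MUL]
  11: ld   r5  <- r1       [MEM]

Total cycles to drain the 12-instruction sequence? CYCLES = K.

  cy0 -> i0 (blt) no-port BR/BR
  cy1 -> i1 (beq) no-port BR/BR
  cy2 -> i2 (bne) no-port BR/MUL
  cy3 -> i3 (mulh) no-port MUL/BR
  cy4 -> i4/i5 (blt+sll) dual
  cy5 -> i6 (sll) RAW r7
  cy6 -> i7/i8 (or+blt) dual
  cy7 -> i9/i10 (add+mulh) dual
  cy8 -> i11 (ld) tail

CYCLES = 9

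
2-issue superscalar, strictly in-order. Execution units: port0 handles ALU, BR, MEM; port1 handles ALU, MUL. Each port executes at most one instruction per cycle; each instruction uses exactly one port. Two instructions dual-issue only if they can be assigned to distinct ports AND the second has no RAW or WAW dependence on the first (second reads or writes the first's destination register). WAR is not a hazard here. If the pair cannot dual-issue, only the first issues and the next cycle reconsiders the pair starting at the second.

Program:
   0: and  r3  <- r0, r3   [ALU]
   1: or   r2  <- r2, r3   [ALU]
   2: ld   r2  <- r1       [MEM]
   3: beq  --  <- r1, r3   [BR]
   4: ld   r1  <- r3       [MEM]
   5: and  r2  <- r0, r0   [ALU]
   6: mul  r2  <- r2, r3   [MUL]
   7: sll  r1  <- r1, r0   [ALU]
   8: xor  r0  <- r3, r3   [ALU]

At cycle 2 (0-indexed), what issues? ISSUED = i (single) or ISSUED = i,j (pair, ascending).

ISSUED = 2

0. and.ALU @i0  | RAW r3
1. or.ALU @i1  | WAW r2
2. ld.MEM @i2  | no-port MEM/BR
3. beq.BR @i3  | no-port BR/MEM
4. ld.MEM+and.ALU @i4+i5  | pair
5. mul.MUL+sll.ALU @i6+i7  | pair
6. xor.ALU @i8  | tail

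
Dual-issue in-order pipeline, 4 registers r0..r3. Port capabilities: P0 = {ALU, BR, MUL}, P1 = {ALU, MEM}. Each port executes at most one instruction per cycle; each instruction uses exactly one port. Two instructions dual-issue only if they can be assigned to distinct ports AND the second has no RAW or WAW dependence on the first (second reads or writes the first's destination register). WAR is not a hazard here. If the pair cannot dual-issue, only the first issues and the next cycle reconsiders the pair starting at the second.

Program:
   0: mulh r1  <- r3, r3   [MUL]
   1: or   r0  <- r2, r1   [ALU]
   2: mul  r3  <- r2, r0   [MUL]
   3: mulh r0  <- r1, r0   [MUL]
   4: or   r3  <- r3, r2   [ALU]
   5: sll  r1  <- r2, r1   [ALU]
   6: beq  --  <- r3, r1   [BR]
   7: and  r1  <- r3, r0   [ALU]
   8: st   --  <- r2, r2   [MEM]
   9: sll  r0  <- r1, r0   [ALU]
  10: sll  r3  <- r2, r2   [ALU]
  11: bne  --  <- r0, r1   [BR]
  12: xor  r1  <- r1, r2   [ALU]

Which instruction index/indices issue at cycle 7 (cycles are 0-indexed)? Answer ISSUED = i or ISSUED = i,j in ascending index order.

[0] i0  mulh.MUL  -- RAW r1
[1] i1  or.ALU  -- RAW r0
[2] i2  mul.MUL  -- no-port MUL/MUL
[3] i3+i4  mulh.MUL;or.ALU  -- dual
[4] i5  sll.ALU  -- RAW r1
[5] i6+i7  beq.BR;and.ALU  -- dual
[6] i8+i9  st.MEM;sll.ALU  -- dual
[7] i10+i11  sll.ALU;bne.BR  -- dual
[8] i12  xor.ALU  -- tail

ISSUED = 10,11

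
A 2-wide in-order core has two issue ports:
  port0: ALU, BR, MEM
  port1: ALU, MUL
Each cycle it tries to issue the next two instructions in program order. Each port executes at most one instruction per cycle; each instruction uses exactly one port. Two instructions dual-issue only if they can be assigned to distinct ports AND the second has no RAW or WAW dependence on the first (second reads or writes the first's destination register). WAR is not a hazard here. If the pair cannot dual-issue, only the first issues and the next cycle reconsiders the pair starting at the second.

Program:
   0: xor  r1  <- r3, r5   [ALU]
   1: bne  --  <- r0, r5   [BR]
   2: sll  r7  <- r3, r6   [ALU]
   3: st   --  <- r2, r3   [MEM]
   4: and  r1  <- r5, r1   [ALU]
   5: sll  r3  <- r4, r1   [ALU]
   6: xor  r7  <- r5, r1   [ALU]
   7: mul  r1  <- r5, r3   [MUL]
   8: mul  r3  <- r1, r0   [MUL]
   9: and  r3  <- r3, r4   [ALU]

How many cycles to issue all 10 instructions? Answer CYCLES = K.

CYCLES = 7

  cy0 -> i0+i1 (xor/bne) 2-wide
  cy1 -> i2+i3 (sll/st) 2-wide
  cy2 -> i4 (and) RAW r1
  cy3 -> i5+i6 (sll/xor) 2-wide
  cy4 -> i7 (mul) no-port MUL/MUL
  cy5 -> i8 (mul) RAW+WAW r3
  cy6 -> i9 (and) tail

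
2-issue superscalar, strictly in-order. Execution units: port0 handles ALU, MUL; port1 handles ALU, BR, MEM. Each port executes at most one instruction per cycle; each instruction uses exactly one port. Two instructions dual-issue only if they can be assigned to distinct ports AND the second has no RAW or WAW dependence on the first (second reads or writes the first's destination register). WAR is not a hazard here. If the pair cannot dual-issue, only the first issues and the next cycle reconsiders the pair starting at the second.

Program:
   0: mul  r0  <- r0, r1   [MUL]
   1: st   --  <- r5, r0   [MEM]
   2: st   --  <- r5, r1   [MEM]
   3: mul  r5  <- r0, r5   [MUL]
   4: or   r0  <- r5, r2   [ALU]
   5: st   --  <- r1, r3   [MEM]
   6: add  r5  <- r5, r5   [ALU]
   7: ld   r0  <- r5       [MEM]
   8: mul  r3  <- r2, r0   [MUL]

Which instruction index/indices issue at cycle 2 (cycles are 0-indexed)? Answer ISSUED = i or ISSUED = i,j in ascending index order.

  cy0 -> i0 (mul) RAW r0
  cy1 -> i1 (st) no-port MEM/MEM
  cy2 -> i2,i3 (st;mul) pair
  cy3 -> i4,i5 (or;st) pair
  cy4 -> i6 (add) RAW r5
  cy5 -> i7 (ld) RAW r0
  cy6 -> i8 (mul) tail

ISSUED = 2,3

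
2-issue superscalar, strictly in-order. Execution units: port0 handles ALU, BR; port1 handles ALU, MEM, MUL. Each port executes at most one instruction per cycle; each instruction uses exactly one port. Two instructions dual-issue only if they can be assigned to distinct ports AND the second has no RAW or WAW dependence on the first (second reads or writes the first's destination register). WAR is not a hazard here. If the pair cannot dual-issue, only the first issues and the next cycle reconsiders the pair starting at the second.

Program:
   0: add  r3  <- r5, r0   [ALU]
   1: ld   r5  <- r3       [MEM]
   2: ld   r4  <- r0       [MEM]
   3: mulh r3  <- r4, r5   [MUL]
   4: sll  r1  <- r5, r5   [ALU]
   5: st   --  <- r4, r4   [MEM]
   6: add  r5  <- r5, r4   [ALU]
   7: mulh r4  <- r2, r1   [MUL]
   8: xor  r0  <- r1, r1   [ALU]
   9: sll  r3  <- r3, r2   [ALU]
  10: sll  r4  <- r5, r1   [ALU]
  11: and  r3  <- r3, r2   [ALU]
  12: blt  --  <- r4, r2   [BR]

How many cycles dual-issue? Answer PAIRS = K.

[0] i0  add.ALU  -- RAW r3
[1] i1  ld.MEM  -- no-port MEM/MEM
[2] i2  ld.MEM  -- no-port MEM/MUL
[3] i3,i4  mulh.MUL+sll.ALU  -- 2-wide
[4] i5,i6  st.MEM+add.ALU  -- 2-wide
[5] i7,i8  mulh.MUL+xor.ALU  -- 2-wide
[6] i9,i10  sll.ALU+sll.ALU  -- 2-wide
[7] i11,i12  and.ALU+blt.BR  -- 2-wide

PAIRS = 5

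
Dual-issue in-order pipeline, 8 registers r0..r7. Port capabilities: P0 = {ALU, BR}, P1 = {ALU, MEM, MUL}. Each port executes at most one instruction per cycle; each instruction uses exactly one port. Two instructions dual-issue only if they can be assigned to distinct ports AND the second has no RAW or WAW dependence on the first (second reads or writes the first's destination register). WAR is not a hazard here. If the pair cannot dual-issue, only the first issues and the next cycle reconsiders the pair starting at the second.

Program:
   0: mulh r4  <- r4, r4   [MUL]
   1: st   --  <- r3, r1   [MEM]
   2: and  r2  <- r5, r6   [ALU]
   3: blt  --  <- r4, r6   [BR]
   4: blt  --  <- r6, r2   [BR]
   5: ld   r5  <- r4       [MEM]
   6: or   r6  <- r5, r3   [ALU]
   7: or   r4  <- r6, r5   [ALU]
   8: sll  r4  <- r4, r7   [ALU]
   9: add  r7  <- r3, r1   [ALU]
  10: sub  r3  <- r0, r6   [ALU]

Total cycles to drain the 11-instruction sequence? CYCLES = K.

CYCLES = 8

t=0 i0:mulh.MUL ; no-port MUL/MEM
t=1 i1,i2:st.MEM+and.ALU ; pair
t=2 i3:blt.BR ; no-port BR/BR
t=3 i4,i5:blt.BR+ld.MEM ; pair
t=4 i6:or.ALU ; RAW r6
t=5 i7:or.ALU ; RAW+WAW r4
t=6 i8,i9:sll.ALU+add.ALU ; pair
t=7 i10:sub.ALU ; tail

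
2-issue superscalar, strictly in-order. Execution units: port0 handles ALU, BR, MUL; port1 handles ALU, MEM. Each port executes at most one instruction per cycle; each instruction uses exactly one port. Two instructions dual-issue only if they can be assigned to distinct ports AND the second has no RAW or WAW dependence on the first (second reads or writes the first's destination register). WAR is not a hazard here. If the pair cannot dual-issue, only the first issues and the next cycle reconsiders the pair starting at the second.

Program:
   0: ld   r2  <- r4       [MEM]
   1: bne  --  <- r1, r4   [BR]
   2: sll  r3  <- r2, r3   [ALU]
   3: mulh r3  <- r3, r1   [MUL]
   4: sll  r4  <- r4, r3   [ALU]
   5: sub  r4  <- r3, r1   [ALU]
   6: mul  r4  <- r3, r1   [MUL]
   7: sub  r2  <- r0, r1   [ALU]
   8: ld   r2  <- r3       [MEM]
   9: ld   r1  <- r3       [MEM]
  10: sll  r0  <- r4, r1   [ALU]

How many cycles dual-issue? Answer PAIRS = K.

c0: i0&i1 ld;bne  2-wide
c1: i2 sll  RAW+WAW r3
c2: i3 mulh  RAW r3
c3: i4 sll  WAW r4
c4: i5 sub  WAW r4
c5: i6&i7 mul;sub  2-wide
c6: i8 ld  no-port MEM/MEM
c7: i9 ld  RAW r1
c8: i10 sll  tail

PAIRS = 2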